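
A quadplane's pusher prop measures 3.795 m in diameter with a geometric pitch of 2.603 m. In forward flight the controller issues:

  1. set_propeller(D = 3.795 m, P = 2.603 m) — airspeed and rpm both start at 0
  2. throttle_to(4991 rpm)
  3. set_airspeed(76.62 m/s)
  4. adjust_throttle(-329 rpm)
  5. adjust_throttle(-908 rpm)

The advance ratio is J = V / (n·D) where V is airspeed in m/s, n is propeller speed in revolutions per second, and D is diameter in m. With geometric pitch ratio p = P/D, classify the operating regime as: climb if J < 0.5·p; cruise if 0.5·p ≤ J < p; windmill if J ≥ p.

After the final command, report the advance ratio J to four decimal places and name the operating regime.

set_propeller: D = 3.795 m, P = 2.603 m (p = P/D = 0.685903); state ← (V=0, rpm=0)
throttle_to(4991): rpm ← 4991
set_airspeed(76.62): V ← 76.62 m/s
adjust_throttle(-329): rpm ← 4991 -329 = 4662
adjust_throttle(-908): rpm ← 4662 -908 = 3754
final state: V = 76.62 m/s, rpm = 3754 → n = rpm/60 = 62.566667 rev/s
J = V / (n·D) = 76.62 / (62.566667 × 3.795) = 0.322691
regime bands: climb J<0.3430 | cruise [0.3430, 0.6859) | windmill J≥0.6859
J = 0.3227 → climb

J = 0.3227, regime = climb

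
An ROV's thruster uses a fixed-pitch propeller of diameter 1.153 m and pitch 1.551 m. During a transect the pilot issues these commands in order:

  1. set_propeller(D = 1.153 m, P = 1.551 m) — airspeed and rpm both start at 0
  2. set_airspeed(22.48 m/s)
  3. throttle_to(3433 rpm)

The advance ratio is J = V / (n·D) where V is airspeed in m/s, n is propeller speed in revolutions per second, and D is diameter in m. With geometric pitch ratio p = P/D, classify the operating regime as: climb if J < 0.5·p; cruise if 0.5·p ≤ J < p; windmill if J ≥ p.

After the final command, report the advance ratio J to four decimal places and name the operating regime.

set_propeller: D = 1.153 m, P = 1.551 m (p = P/D = 1.345186); state ← (V=0, rpm=0)
set_airspeed(22.48): V ← 22.48 m/s
throttle_to(3433): rpm ← 3433
final state: V = 22.48 m/s, rpm = 3433 → n = rpm/60 = 57.216667 rev/s
J = V / (n·D) = 22.48 / (57.216667 × 1.153) = 0.340757
regime bands: climb J<0.6726 | cruise [0.6726, 1.3452) | windmill J≥1.3452
J = 0.3408 → climb

J = 0.3408, regime = climb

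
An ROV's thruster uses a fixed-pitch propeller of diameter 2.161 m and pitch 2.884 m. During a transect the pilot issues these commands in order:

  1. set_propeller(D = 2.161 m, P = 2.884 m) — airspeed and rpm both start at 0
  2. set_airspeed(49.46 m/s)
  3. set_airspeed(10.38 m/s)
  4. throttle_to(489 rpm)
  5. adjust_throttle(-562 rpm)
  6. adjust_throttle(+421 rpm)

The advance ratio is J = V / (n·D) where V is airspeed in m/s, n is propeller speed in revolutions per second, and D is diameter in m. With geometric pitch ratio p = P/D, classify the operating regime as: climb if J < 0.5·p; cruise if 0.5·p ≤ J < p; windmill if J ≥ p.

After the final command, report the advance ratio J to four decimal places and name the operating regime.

set_propeller: D = 2.161 m, P = 2.884 m (p = P/D = 1.334567); state ← (V=0, rpm=0)
set_airspeed(49.46): V ← 49.46 m/s
set_airspeed(10.38): V ← 10.38 m/s
throttle_to(489): rpm ← 489
adjust_throttle(-562): rpm ← 489 -562 = -73
adjust_throttle(+421): rpm ← -73 +421 = 348
final state: V = 10.38 m/s, rpm = 348 → n = rpm/60 = 5.800000 rev/s
J = V / (n·D) = 10.38 / (5.800000 × 2.161) = 0.828161
regime bands: climb J<0.6673 | cruise [0.6673, 1.3346) | windmill J≥1.3346
J = 0.8282 → cruise

J = 0.8282, regime = cruise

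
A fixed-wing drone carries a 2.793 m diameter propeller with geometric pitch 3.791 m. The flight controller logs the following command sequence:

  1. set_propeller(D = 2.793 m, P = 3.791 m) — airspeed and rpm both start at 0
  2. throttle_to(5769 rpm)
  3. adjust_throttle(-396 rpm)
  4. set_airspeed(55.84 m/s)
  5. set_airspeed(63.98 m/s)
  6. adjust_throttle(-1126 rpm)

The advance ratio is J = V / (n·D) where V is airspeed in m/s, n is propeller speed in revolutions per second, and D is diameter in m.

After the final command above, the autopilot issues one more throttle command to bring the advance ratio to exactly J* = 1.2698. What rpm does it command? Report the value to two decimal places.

rpm = 1082.40

set_propeller: D = 2.793 m, P = 3.791 m (p = P/D = 1.357322); state ← (V=0, rpm=0)
throttle_to(5769): rpm ← 5769
adjust_throttle(-396): rpm ← 5769 -396 = 5373
set_airspeed(55.84): V ← 55.84 m/s
set_airspeed(63.98): V ← 63.98 m/s
adjust_throttle(-1126): rpm ← 5373 -1126 = 4247
final state: V = 63.98 m/s, rpm = 4247 → n = rpm/60 = 70.783333 rev/s
target J* = 1.2698; solve J* = V/(n·D) for n: n = V/(J*·D) = 63.98/(1.2698 × 2.793) = 18.040060 rev/s
rpm = 60·n = 1082.403599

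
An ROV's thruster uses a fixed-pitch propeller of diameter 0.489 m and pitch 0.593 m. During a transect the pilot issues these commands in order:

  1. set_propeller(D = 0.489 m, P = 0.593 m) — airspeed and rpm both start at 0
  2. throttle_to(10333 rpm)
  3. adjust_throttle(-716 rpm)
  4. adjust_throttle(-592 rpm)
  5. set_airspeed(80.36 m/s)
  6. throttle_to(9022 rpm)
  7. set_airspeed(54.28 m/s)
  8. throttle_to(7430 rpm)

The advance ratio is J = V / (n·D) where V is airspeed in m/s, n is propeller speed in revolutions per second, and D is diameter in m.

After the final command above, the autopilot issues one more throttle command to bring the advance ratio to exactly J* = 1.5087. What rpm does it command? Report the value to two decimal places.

set_propeller: D = 0.489 m, P = 0.593 m (p = P/D = 1.212679); state ← (V=0, rpm=0)
throttle_to(10333): rpm ← 10333
adjust_throttle(-716): rpm ← 10333 -716 = 9617
adjust_throttle(-592): rpm ← 9617 -592 = 9025
set_airspeed(80.36): V ← 80.36 m/s
throttle_to(9022): rpm ← 9022
set_airspeed(54.28): V ← 54.28 m/s
throttle_to(7430): rpm ← 7430
final state: V = 54.28 m/s, rpm = 7430 → n = rpm/60 = 123.833333 rev/s
target J* = 1.5087; solve J* = V/(n·D) for n: n = V/(J*·D) = 54.28/(1.5087 × 0.489) = 73.574630 rev/s
rpm = 60·n = 4414.477828

rpm = 4414.48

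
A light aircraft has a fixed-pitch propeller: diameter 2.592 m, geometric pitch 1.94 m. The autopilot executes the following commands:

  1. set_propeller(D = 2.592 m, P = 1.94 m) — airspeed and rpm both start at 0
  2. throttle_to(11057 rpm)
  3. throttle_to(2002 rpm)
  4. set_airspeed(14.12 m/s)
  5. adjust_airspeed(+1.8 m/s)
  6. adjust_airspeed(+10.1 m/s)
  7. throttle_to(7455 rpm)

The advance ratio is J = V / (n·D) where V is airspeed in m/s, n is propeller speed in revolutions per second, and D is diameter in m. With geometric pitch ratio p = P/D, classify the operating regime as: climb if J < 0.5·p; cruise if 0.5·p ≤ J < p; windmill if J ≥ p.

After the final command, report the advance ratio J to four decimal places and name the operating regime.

set_propeller: D = 2.592 m, P = 1.94 m (p = P/D = 0.748457); state ← (V=0, rpm=0)
throttle_to(11057): rpm ← 11057
throttle_to(2002): rpm ← 2002
set_airspeed(14.12): V ← 14.12 m/s
adjust_airspeed(+1.8): V ← 14.12 +1.8 = 15.92 m/s
adjust_airspeed(+10.1): V ← 15.92 +10.1 = 26.02 m/s
throttle_to(7455): rpm ← 7455
final state: V = 26.02 m/s, rpm = 7455 → n = rpm/60 = 124.250000 rev/s
J = V / (n·D) = 26.02 / (124.250000 × 2.592) = 0.080793
regime bands: climb J<0.3742 | cruise [0.3742, 0.7485) | windmill J≥0.7485
J = 0.0808 → climb

J = 0.0808, regime = climb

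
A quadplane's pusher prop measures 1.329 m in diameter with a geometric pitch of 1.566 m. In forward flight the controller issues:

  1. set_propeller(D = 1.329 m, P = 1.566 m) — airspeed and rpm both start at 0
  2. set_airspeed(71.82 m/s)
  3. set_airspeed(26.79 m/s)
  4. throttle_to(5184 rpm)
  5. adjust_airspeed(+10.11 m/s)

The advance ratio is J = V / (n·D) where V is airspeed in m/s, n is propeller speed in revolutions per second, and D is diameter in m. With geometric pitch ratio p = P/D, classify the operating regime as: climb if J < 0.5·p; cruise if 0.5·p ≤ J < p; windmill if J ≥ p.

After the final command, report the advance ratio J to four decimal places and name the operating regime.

J = 0.3214, regime = climb

set_propeller: D = 1.329 m, P = 1.566 m (p = P/D = 1.178330); state ← (V=0, rpm=0)
set_airspeed(71.82): V ← 71.82 m/s
set_airspeed(26.79): V ← 26.79 m/s
throttle_to(5184): rpm ← 5184
adjust_airspeed(+10.11): V ← 26.79 +10.11 = 36.9 m/s
final state: V = 36.9 m/s, rpm = 5184 → n = rpm/60 = 86.400000 rev/s
J = V / (n·D) = 36.9 / (86.400000 × 1.329) = 0.321357
regime bands: climb J<0.5892 | cruise [0.5892, 1.1783) | windmill J≥1.1783
J = 0.3214 → climb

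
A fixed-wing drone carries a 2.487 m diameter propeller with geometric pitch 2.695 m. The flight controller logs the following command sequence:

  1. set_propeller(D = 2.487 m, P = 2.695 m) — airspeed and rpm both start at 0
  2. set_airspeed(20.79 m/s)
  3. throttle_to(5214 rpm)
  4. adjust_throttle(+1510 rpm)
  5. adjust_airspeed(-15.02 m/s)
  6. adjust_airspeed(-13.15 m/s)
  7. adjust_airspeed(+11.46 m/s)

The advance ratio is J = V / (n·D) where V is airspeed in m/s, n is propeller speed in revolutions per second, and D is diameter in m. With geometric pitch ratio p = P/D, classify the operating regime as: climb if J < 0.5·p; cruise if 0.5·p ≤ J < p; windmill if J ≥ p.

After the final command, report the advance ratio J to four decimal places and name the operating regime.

J = 0.0146, regime = climb

set_propeller: D = 2.487 m, P = 2.695 m (p = P/D = 1.083635); state ← (V=0, rpm=0)
set_airspeed(20.79): V ← 20.79 m/s
throttle_to(5214): rpm ← 5214
adjust_throttle(+1510): rpm ← 5214 +1510 = 6724
adjust_airspeed(-15.02): V ← 20.79 -15.02 = 5.77 m/s
adjust_airspeed(-13.15): V ← 5.77 -13.15 = -7.38 m/s
adjust_airspeed(+11.46): V ← -7.38 +11.46 = 4.08 m/s
final state: V = 4.08 m/s, rpm = 6724 → n = rpm/60 = 112.066667 rev/s
J = V / (n·D) = 4.08 / (112.066667 × 2.487) = 0.014639
regime bands: climb J<0.5418 | cruise [0.5418, 1.0836) | windmill J≥1.0836
J = 0.0146 → climb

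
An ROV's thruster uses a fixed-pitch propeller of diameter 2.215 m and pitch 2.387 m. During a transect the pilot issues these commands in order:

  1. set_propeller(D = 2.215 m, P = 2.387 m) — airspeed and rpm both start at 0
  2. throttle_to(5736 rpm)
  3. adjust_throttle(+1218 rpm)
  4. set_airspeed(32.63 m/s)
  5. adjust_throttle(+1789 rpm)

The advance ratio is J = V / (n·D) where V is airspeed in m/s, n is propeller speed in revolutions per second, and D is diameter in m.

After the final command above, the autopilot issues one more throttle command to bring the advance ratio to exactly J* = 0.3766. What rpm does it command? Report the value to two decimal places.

set_propeller: D = 2.215 m, P = 2.387 m (p = P/D = 1.077652); state ← (V=0, rpm=0)
throttle_to(5736): rpm ← 5736
adjust_throttle(+1218): rpm ← 5736 +1218 = 6954
set_airspeed(32.63): V ← 32.63 m/s
adjust_throttle(+1789): rpm ← 6954 +1789 = 8743
final state: V = 32.63 m/s, rpm = 8743 → n = rpm/60 = 145.716667 rev/s
target J* = 0.3766; solve J* = V/(n·D) for n: n = V/(J*·D) = 32.63/(0.3766 × 2.215) = 39.116774 rev/s
rpm = 60·n = 2347.006422

rpm = 2347.01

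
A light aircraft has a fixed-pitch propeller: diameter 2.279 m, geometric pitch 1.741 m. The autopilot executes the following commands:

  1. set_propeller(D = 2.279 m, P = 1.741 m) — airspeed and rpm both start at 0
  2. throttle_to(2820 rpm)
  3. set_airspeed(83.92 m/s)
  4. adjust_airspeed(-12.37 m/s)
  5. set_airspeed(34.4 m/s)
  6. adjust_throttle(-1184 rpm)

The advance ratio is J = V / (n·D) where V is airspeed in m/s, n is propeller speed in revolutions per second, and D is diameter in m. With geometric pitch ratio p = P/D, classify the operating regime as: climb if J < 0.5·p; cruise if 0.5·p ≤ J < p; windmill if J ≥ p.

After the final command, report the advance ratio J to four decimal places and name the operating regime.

set_propeller: D = 2.279 m, P = 1.741 m (p = P/D = 0.763932); state ← (V=0, rpm=0)
throttle_to(2820): rpm ← 2820
set_airspeed(83.92): V ← 83.92 m/s
adjust_airspeed(-12.37): V ← 83.92 -12.37 = 71.55 m/s
set_airspeed(34.4): V ← 34.4 m/s
adjust_throttle(-1184): rpm ← 2820 -1184 = 1636
final state: V = 34.4 m/s, rpm = 1636 → n = rpm/60 = 27.266667 rev/s
J = V / (n·D) = 34.4 / (27.266667 × 2.279) = 0.553582
regime bands: climb J<0.3820 | cruise [0.3820, 0.7639) | windmill J≥0.7639
J = 0.5536 → cruise

J = 0.5536, regime = cruise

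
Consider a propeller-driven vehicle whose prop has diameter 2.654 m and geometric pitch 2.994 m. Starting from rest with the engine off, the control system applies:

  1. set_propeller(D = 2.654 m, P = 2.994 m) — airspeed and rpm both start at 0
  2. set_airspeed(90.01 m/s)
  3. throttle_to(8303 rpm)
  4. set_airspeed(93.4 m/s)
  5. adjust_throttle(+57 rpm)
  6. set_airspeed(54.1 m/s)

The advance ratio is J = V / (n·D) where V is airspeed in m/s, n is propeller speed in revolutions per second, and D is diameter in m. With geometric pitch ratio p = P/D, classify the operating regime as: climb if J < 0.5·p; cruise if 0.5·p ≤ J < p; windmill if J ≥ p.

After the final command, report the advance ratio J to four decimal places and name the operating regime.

J = 0.1463, regime = climb

set_propeller: D = 2.654 m, P = 2.994 m (p = P/D = 1.128109); state ← (V=0, rpm=0)
set_airspeed(90.01): V ← 90.01 m/s
throttle_to(8303): rpm ← 8303
set_airspeed(93.4): V ← 93.4 m/s
adjust_throttle(+57): rpm ← 8303 +57 = 8360
set_airspeed(54.1): V ← 54.1 m/s
final state: V = 54.1 m/s, rpm = 8360 → n = rpm/60 = 139.333333 rev/s
J = V / (n·D) = 54.1 / (139.333333 × 2.654) = 0.146299
regime bands: climb J<0.5641 | cruise [0.5641, 1.1281) | windmill J≥1.1281
J = 0.1463 → climb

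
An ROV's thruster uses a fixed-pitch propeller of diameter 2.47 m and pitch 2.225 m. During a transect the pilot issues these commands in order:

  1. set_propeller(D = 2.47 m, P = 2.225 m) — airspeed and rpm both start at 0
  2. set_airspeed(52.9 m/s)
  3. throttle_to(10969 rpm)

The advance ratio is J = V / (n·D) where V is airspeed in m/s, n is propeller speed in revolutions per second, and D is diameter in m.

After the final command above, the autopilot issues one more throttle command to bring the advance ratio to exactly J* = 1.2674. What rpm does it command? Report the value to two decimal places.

set_propeller: D = 2.47 m, P = 2.225 m (p = P/D = 0.900810); state ← (V=0, rpm=0)
set_airspeed(52.9): V ← 52.9 m/s
throttle_to(10969): rpm ← 10969
final state: V = 52.9 m/s, rpm = 10969 → n = rpm/60 = 182.816667 rev/s
target J* = 1.2674; solve J* = V/(n·D) for n: n = V/(J*·D) = 52.9/(1.2674 × 2.47) = 16.898378 rev/s
rpm = 60·n = 1013.902669

rpm = 1013.90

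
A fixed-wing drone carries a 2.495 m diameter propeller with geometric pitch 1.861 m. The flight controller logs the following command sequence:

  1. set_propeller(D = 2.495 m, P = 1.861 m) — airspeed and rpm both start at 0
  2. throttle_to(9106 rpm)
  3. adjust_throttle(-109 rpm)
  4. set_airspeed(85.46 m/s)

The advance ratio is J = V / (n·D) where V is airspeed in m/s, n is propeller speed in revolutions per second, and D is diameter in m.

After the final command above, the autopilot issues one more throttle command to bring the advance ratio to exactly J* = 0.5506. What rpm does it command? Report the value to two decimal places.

rpm = 3732.57

set_propeller: D = 2.495 m, P = 1.861 m (p = P/D = 0.745892); state ← (V=0, rpm=0)
throttle_to(9106): rpm ← 9106
adjust_throttle(-109): rpm ← 9106 -109 = 8997
set_airspeed(85.46): V ← 85.46 m/s
final state: V = 85.46 m/s, rpm = 8997 → n = rpm/60 = 149.950000 rev/s
target J* = 0.5506; solve J* = V/(n·D) for n: n = V/(J*·D) = 85.46/(0.5506 × 2.495) = 62.209417 rev/s
rpm = 60·n = 3732.565021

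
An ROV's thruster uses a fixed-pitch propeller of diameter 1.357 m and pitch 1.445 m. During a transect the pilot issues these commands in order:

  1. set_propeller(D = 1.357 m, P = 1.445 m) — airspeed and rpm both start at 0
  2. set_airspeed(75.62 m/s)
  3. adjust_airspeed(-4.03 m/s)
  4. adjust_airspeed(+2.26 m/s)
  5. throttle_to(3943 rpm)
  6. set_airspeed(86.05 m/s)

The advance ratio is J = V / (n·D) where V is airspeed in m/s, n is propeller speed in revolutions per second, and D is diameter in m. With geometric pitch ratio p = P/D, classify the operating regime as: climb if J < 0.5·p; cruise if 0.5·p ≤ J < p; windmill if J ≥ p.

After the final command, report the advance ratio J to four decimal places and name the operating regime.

set_propeller: D = 1.357 m, P = 1.445 m (p = P/D = 1.064849); state ← (V=0, rpm=0)
set_airspeed(75.62): V ← 75.62 m/s
adjust_airspeed(-4.03): V ← 75.62 -4.03 = 71.59 m/s
adjust_airspeed(+2.26): V ← 71.59 +2.26 = 73.85 m/s
throttle_to(3943): rpm ← 3943
set_airspeed(86.05): V ← 86.05 m/s
final state: V = 86.05 m/s, rpm = 3943 → n = rpm/60 = 65.716667 rev/s
J = V / (n·D) = 86.05 / (65.716667 × 1.357) = 0.964929
regime bands: climb J<0.5324 | cruise [0.5324, 1.0648) | windmill J≥1.0648
J = 0.9649 → cruise

J = 0.9649, regime = cruise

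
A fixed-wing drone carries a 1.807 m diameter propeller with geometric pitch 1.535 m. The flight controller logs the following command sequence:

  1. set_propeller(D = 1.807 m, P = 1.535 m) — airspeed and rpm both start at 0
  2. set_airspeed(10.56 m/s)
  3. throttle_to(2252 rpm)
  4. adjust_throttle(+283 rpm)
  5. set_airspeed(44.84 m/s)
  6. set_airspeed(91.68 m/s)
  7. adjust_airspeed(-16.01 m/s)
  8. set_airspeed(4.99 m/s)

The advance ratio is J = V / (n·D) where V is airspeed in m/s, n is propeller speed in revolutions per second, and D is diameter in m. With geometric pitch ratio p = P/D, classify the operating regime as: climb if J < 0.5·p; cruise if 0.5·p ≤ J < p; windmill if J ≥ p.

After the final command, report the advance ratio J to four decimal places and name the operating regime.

set_propeller: D = 1.807 m, P = 1.535 m (p = P/D = 0.849474); state ← (V=0, rpm=0)
set_airspeed(10.56): V ← 10.56 m/s
throttle_to(2252): rpm ← 2252
adjust_throttle(+283): rpm ← 2252 +283 = 2535
set_airspeed(44.84): V ← 44.84 m/s
set_airspeed(91.68): V ← 91.68 m/s
adjust_airspeed(-16.01): V ← 91.68 -16.01 = 75.67 m/s
set_airspeed(4.99): V ← 4.99 m/s
final state: V = 4.99 m/s, rpm = 2535 → n = rpm/60 = 42.250000 rev/s
J = V / (n·D) = 4.99 / (42.250000 × 1.807) = 0.065361
regime bands: climb J<0.4247 | cruise [0.4247, 0.8495) | windmill J≥0.8495
J = 0.0654 → climb

J = 0.0654, regime = climb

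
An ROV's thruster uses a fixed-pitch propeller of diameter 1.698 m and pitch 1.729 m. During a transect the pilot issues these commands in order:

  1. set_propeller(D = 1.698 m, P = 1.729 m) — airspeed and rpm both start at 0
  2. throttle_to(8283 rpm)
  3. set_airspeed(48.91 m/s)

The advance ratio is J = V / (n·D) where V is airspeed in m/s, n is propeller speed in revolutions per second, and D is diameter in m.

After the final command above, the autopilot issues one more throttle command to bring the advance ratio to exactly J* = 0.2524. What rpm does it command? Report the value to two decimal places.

set_propeller: D = 1.698 m, P = 1.729 m (p = P/D = 1.018257); state ← (V=0, rpm=0)
throttle_to(8283): rpm ← 8283
set_airspeed(48.91): V ← 48.91 m/s
final state: V = 48.91 m/s, rpm = 8283 → n = rpm/60 = 138.050000 rev/s
target J* = 0.2524; solve J* = V/(n·D) for n: n = V/(J*·D) = 48.91/(0.2524 × 1.698) = 114.122329 rev/s
rpm = 60·n = 6847.339743

rpm = 6847.34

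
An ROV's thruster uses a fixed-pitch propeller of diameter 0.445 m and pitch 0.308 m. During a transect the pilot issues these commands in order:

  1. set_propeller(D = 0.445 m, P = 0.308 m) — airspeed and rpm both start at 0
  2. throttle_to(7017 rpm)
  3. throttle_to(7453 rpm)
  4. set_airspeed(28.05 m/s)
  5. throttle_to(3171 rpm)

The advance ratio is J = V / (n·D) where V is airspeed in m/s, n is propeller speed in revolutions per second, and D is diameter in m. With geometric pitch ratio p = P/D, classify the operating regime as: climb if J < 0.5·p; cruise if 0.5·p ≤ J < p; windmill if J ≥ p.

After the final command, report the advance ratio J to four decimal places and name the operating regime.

set_propeller: D = 0.445 m, P = 0.308 m (p = P/D = 0.692135); state ← (V=0, rpm=0)
throttle_to(7017): rpm ← 7017
throttle_to(7453): rpm ← 7453
set_airspeed(28.05): V ← 28.05 m/s
throttle_to(3171): rpm ← 3171
final state: V = 28.05 m/s, rpm = 3171 → n = rpm/60 = 52.850000 rev/s
J = V / (n·D) = 28.05 / (52.850000 × 0.445) = 1.192691
regime bands: climb J<0.3461 | cruise [0.3461, 0.6921) | windmill J≥0.6921
J = 1.1927 → windmill

J = 1.1927, regime = windmill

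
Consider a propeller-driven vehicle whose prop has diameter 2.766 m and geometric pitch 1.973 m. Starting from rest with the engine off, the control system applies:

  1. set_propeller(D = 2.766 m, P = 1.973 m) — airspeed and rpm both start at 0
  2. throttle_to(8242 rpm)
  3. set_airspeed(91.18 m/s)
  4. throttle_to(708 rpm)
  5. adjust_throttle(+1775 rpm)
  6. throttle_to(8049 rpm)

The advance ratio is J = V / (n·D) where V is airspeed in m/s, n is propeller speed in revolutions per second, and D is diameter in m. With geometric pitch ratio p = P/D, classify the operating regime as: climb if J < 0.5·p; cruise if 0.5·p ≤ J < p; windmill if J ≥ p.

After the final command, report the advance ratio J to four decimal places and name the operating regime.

J = 0.2457, regime = climb

set_propeller: D = 2.766 m, P = 1.973 m (p = P/D = 0.713304); state ← (V=0, rpm=0)
throttle_to(8242): rpm ← 8242
set_airspeed(91.18): V ← 91.18 m/s
throttle_to(708): rpm ← 708
adjust_throttle(+1775): rpm ← 708 +1775 = 2483
throttle_to(8049): rpm ← 8049
final state: V = 91.18 m/s, rpm = 8049 → n = rpm/60 = 134.150000 rev/s
J = V / (n·D) = 91.18 / (134.150000 × 2.766) = 0.245729
regime bands: climb J<0.3567 | cruise [0.3567, 0.7133) | windmill J≥0.7133
J = 0.2457 → climb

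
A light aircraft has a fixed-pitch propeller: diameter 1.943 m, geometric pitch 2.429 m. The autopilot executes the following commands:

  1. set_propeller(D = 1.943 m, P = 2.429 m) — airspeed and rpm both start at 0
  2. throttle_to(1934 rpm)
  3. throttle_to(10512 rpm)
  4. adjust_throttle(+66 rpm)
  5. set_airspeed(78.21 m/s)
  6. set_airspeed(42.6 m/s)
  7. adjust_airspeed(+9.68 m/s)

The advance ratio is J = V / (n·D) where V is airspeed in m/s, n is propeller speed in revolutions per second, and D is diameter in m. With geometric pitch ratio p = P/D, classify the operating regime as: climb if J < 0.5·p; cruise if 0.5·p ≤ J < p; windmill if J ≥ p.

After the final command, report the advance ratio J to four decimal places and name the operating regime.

J = 0.1526, regime = climb

set_propeller: D = 1.943 m, P = 2.429 m (p = P/D = 1.250129); state ← (V=0, rpm=0)
throttle_to(1934): rpm ← 1934
throttle_to(10512): rpm ← 10512
adjust_throttle(+66): rpm ← 10512 +66 = 10578
set_airspeed(78.21): V ← 78.21 m/s
set_airspeed(42.6): V ← 42.6 m/s
adjust_airspeed(+9.68): V ← 42.6 +9.68 = 52.28 m/s
final state: V = 52.28 m/s, rpm = 10578 → n = rpm/60 = 176.300000 rev/s
J = V / (n·D) = 52.28 / (176.300000 × 1.943) = 0.152620
regime bands: climb J<0.6251 | cruise [0.6251, 1.2501) | windmill J≥1.2501
J = 0.1526 → climb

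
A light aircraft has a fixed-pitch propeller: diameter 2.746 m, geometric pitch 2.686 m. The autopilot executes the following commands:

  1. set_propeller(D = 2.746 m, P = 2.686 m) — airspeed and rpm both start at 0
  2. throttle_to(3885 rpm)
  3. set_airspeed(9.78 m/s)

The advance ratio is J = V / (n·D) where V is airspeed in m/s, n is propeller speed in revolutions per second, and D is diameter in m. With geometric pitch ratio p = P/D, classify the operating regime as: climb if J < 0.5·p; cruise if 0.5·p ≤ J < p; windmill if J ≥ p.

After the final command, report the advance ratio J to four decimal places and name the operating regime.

set_propeller: D = 2.746 m, P = 2.686 m (p = P/D = 0.978150); state ← (V=0, rpm=0)
throttle_to(3885): rpm ← 3885
set_airspeed(9.78): V ← 9.78 m/s
final state: V = 9.78 m/s, rpm = 3885 → n = rpm/60 = 64.750000 rev/s
J = V / (n·D) = 9.78 / (64.750000 × 2.746) = 0.055005
regime bands: climb J<0.4891 | cruise [0.4891, 0.9782) | windmill J≥0.9782
J = 0.0550 → climb

J = 0.0550, regime = climb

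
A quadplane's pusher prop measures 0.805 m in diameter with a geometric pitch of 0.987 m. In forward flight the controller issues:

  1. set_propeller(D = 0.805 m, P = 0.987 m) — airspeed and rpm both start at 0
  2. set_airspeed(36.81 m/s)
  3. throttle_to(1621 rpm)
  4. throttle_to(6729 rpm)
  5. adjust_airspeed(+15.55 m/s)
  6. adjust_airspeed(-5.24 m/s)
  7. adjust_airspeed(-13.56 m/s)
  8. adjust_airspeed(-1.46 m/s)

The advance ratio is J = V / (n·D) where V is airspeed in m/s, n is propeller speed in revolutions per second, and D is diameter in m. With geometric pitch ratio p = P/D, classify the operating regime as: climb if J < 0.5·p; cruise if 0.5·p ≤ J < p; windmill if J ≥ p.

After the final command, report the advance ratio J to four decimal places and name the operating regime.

set_propeller: D = 0.805 m, P = 0.987 m (p = P/D = 1.226087); state ← (V=0, rpm=0)
set_airspeed(36.81): V ← 36.81 m/s
throttle_to(1621): rpm ← 1621
throttle_to(6729): rpm ← 6729
adjust_airspeed(+15.55): V ← 36.81 +15.55 = 52.36 m/s
adjust_airspeed(-5.24): V ← 52.36 -5.24 = 47.12 m/s
adjust_airspeed(-13.56): V ← 47.12 -13.56 = 33.56 m/s
adjust_airspeed(-1.46): V ← 33.56 -1.46 = 32.1 m/s
final state: V = 32.1 m/s, rpm = 6729 → n = rpm/60 = 112.150000 rev/s
J = V / (n·D) = 32.1 / (112.150000 × 0.805) = 0.355558
regime bands: climb J<0.6130 | cruise [0.6130, 1.2261) | windmill J≥1.2261
J = 0.3556 → climb

J = 0.3556, regime = climb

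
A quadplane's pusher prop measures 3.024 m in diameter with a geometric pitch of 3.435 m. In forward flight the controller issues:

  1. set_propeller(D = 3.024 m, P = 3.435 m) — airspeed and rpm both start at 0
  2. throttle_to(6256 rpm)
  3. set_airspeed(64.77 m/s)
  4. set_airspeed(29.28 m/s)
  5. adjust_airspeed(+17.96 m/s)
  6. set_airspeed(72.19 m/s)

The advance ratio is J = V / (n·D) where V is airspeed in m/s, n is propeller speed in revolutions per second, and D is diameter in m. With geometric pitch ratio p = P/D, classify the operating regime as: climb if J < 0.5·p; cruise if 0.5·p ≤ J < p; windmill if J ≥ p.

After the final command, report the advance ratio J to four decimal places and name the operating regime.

set_propeller: D = 3.024 m, P = 3.435 m (p = P/D = 1.135913); state ← (V=0, rpm=0)
throttle_to(6256): rpm ← 6256
set_airspeed(64.77): V ← 64.77 m/s
set_airspeed(29.28): V ← 29.28 m/s
adjust_airspeed(+17.96): V ← 29.28 +17.96 = 47.24 m/s
set_airspeed(72.19): V ← 72.19 m/s
final state: V = 72.19 m/s, rpm = 6256 → n = rpm/60 = 104.266667 rev/s
J = V / (n·D) = 72.19 / (104.266667 × 3.024) = 0.228955
regime bands: climb J<0.5680 | cruise [0.5680, 1.1359) | windmill J≥1.1359
J = 0.2290 → climb

J = 0.2290, regime = climb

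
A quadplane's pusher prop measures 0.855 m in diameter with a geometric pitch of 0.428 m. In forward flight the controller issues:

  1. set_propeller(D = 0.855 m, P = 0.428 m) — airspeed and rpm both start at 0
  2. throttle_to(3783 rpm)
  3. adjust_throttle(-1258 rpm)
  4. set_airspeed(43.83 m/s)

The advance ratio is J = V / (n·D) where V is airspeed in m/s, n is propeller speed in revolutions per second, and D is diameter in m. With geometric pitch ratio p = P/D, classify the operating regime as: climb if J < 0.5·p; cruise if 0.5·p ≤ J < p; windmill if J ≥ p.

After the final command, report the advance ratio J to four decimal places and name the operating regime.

J = 1.2181, regime = windmill

set_propeller: D = 0.855 m, P = 0.428 m (p = P/D = 0.500585); state ← (V=0, rpm=0)
throttle_to(3783): rpm ← 3783
adjust_throttle(-1258): rpm ← 3783 -1258 = 2525
set_airspeed(43.83): V ← 43.83 m/s
final state: V = 43.83 m/s, rpm = 2525 → n = rpm/60 = 42.083333 rev/s
J = V / (n·D) = 43.83 / (42.083333 × 0.855) = 1.218134
regime bands: climb J<0.2503 | cruise [0.2503, 0.5006) | windmill J≥0.5006
J = 1.2181 → windmill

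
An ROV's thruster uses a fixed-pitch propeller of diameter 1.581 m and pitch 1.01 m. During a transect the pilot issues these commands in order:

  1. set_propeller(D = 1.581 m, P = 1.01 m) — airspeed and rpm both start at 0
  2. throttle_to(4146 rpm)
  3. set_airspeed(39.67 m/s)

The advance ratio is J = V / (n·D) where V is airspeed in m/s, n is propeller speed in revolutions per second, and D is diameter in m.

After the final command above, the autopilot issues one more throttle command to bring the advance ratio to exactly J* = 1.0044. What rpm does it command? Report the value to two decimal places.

set_propeller: D = 1.581 m, P = 1.01 m (p = P/D = 0.638836); state ← (V=0, rpm=0)
throttle_to(4146): rpm ← 4146
set_airspeed(39.67): V ← 39.67 m/s
final state: V = 39.67 m/s, rpm = 4146 → n = rpm/60 = 69.100000 rev/s
target J* = 1.0044; solve J* = V/(n·D) for n: n = V/(J*·D) = 39.67/(1.0044 × 1.581) = 24.981794 rev/s
rpm = 60·n = 1498.907653

rpm = 1498.91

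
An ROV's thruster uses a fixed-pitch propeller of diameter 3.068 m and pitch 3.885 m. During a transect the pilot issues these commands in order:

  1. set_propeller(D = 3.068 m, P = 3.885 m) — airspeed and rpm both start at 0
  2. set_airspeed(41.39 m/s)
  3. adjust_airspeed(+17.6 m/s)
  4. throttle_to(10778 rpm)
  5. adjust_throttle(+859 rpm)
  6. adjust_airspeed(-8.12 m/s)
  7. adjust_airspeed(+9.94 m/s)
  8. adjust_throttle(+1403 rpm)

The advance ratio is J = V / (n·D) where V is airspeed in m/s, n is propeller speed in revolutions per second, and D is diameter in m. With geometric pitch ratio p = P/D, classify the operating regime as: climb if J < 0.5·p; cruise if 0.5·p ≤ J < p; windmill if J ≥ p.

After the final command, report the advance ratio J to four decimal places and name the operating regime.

J = 0.0912, regime = climb

set_propeller: D = 3.068 m, P = 3.885 m (p = P/D = 1.266297); state ← (V=0, rpm=0)
set_airspeed(41.39): V ← 41.39 m/s
adjust_airspeed(+17.6): V ← 41.39 +17.6 = 58.99 m/s
throttle_to(10778): rpm ← 10778
adjust_throttle(+859): rpm ← 10778 +859 = 11637
adjust_airspeed(-8.12): V ← 58.99 -8.12 = 50.87 m/s
adjust_airspeed(+9.94): V ← 50.87 +9.94 = 60.81 m/s
adjust_throttle(+1403): rpm ← 11637 +1403 = 13040
final state: V = 60.81 m/s, rpm = 13040 → n = rpm/60 = 217.333333 rev/s
J = V / (n·D) = 60.81 / (217.333333 × 3.068) = 0.091200
regime bands: climb J<0.6331 | cruise [0.6331, 1.2663) | windmill J≥1.2663
J = 0.0912 → climb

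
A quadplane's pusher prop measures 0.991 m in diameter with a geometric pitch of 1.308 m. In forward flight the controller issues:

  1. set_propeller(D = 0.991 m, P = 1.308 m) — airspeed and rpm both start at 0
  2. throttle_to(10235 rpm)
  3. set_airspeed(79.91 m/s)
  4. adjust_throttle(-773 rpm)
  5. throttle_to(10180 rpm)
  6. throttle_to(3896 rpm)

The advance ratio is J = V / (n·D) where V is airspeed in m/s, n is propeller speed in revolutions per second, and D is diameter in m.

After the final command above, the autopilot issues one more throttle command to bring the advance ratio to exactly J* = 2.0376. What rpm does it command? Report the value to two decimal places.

rpm = 2374.43

set_propeller: D = 0.991 m, P = 1.308 m (p = P/D = 1.319879); state ← (V=0, rpm=0)
throttle_to(10235): rpm ← 10235
set_airspeed(79.91): V ← 79.91 m/s
adjust_throttle(-773): rpm ← 10235 -773 = 9462
throttle_to(10180): rpm ← 10180
throttle_to(3896): rpm ← 3896
final state: V = 79.91 m/s, rpm = 3896 → n = rpm/60 = 64.933333 rev/s
target J* = 2.0376; solve J* = V/(n·D) for n: n = V/(J*·D) = 79.91/(2.0376 × 0.991) = 39.573872 rev/s
rpm = 60·n = 2374.432317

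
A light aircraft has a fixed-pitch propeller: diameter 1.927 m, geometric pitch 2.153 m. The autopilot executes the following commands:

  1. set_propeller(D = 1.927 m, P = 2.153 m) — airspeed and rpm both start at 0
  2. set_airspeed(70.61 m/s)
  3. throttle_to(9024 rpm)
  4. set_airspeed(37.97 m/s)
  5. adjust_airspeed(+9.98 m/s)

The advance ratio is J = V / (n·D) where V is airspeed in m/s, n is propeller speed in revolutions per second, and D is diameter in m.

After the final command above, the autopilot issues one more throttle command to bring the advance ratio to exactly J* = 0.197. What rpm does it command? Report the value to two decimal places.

rpm = 7578.65

set_propeller: D = 1.927 m, P = 2.153 m (p = P/D = 1.117281); state ← (V=0, rpm=0)
set_airspeed(70.61): V ← 70.61 m/s
throttle_to(9024): rpm ← 9024
set_airspeed(37.97): V ← 37.97 m/s
adjust_airspeed(+9.98): V ← 37.97 +9.98 = 47.95 m/s
final state: V = 47.95 m/s, rpm = 9024 → n = rpm/60 = 150.400000 rev/s
target J* = 0.197; solve J* = V/(n·D) for n: n = V/(J*·D) = 47.95/(0.197 × 1.927) = 126.310854 rev/s
rpm = 60·n = 7578.651227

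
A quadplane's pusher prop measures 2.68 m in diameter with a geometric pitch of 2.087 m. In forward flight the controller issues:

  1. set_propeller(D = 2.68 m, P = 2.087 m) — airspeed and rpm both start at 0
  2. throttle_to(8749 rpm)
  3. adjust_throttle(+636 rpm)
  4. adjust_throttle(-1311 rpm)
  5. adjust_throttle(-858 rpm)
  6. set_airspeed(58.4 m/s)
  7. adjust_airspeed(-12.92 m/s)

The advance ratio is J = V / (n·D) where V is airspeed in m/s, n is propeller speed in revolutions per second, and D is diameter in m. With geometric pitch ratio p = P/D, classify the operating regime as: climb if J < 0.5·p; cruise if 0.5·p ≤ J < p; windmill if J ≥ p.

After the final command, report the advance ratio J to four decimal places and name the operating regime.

set_propeller: D = 2.68 m, P = 2.087 m (p = P/D = 0.778731); state ← (V=0, rpm=0)
throttle_to(8749): rpm ← 8749
adjust_throttle(+636): rpm ← 8749 +636 = 9385
adjust_throttle(-1311): rpm ← 9385 -1311 = 8074
adjust_throttle(-858): rpm ← 8074 -858 = 7216
set_airspeed(58.4): V ← 58.4 m/s
adjust_airspeed(-12.92): V ← 58.4 -12.92 = 45.48 m/s
final state: V = 45.48 m/s, rpm = 7216 → n = rpm/60 = 120.266667 rev/s
J = V / (n·D) = 45.48 / (120.266667 × 2.68) = 0.141104
regime bands: climb J<0.3894 | cruise [0.3894, 0.7787) | windmill J≥0.7787
J = 0.1411 → climb

J = 0.1411, regime = climb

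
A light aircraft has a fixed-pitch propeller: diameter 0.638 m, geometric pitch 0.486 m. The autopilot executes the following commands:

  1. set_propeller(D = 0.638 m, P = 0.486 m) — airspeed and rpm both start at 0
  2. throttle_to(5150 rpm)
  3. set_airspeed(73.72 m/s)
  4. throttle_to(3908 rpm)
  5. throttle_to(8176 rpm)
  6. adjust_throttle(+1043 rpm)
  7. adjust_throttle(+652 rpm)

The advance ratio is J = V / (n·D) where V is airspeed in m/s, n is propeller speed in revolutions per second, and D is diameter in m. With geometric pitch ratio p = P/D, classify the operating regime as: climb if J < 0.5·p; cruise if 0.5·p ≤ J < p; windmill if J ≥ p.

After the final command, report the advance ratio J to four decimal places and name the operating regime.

set_propeller: D = 0.638 m, P = 0.486 m (p = P/D = 0.761755); state ← (V=0, rpm=0)
throttle_to(5150): rpm ← 5150
set_airspeed(73.72): V ← 73.72 m/s
throttle_to(3908): rpm ← 3908
throttle_to(8176): rpm ← 8176
adjust_throttle(+1043): rpm ← 8176 +1043 = 9219
adjust_throttle(+652): rpm ← 9219 +652 = 9871
final state: V = 73.72 m/s, rpm = 9871 → n = rpm/60 = 164.516667 rev/s
J = V / (n·D) = 73.72 / (164.516667 × 0.638) = 0.702352
regime bands: climb J<0.3809 | cruise [0.3809, 0.7618) | windmill J≥0.7618
J = 0.7024 → cruise

J = 0.7024, regime = cruise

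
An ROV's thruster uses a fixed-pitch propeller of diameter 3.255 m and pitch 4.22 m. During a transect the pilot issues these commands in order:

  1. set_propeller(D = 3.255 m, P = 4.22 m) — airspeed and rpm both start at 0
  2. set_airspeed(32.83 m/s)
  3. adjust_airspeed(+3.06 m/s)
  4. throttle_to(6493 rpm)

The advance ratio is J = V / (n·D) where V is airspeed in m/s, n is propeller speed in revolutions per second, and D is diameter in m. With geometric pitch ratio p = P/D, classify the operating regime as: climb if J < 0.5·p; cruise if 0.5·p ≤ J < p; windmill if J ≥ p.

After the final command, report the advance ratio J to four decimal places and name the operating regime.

set_propeller: D = 3.255 m, P = 4.22 m (p = P/D = 1.296467); state ← (V=0, rpm=0)
set_airspeed(32.83): V ← 32.83 m/s
adjust_airspeed(+3.06): V ← 32.83 +3.06 = 35.89 m/s
throttle_to(6493): rpm ← 6493
final state: V = 35.89 m/s, rpm = 6493 → n = rpm/60 = 108.216667 rev/s
J = V / (n·D) = 35.89 / (108.216667 × 3.255) = 0.101889
regime bands: climb J<0.6482 | cruise [0.6482, 1.2965) | windmill J≥1.2965
J = 0.1019 → climb

J = 0.1019, regime = climb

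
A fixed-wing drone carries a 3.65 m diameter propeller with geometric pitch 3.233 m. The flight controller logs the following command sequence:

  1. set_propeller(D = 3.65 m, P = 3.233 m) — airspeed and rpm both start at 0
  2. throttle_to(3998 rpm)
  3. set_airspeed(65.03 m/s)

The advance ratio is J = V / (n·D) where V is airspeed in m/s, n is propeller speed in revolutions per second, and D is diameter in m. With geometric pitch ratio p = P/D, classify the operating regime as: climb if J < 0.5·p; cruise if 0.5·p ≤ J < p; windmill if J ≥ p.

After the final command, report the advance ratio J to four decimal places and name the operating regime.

set_propeller: D = 3.65 m, P = 3.233 m (p = P/D = 0.885753); state ← (V=0, rpm=0)
throttle_to(3998): rpm ← 3998
set_airspeed(65.03): V ← 65.03 m/s
final state: V = 65.03 m/s, rpm = 3998 → n = rpm/60 = 66.633333 rev/s
J = V / (n·D) = 65.03 / (66.633333 × 3.65) = 0.267380
regime bands: climb J<0.4429 | cruise [0.4429, 0.8858) | windmill J≥0.8858
J = 0.2674 → climb

J = 0.2674, regime = climb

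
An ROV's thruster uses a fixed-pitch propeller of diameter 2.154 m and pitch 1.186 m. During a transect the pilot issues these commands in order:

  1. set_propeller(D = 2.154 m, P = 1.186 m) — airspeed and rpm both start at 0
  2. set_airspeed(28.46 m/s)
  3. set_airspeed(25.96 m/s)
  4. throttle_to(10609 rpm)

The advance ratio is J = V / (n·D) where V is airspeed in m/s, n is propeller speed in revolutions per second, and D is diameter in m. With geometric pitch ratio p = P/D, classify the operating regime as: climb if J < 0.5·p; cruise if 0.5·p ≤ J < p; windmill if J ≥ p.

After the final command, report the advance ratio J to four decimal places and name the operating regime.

J = 0.0682, regime = climb

set_propeller: D = 2.154 m, P = 1.186 m (p = P/D = 0.550604); state ← (V=0, rpm=0)
set_airspeed(28.46): V ← 28.46 m/s
set_airspeed(25.96): V ← 25.96 m/s
throttle_to(10609): rpm ← 10609
final state: V = 25.96 m/s, rpm = 10609 → n = rpm/60 = 176.816667 rev/s
J = V / (n·D) = 25.96 / (176.816667 × 2.154) = 0.068161
regime bands: climb J<0.2753 | cruise [0.2753, 0.5506) | windmill J≥0.5506
J = 0.0682 → climb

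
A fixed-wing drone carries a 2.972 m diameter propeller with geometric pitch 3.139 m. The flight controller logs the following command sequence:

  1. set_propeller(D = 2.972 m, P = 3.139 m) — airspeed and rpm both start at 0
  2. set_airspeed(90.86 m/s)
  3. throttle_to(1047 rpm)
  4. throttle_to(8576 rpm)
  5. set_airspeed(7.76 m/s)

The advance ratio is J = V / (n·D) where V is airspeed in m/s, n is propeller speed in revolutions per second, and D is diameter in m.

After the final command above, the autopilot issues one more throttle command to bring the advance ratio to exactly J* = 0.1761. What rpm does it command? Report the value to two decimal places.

rpm = 889.62

set_propeller: D = 2.972 m, P = 3.139 m (p = P/D = 1.056191); state ← (V=0, rpm=0)
set_airspeed(90.86): V ← 90.86 m/s
throttle_to(1047): rpm ← 1047
throttle_to(8576): rpm ← 8576
set_airspeed(7.76): V ← 7.76 m/s
final state: V = 7.76 m/s, rpm = 8576 → n = rpm/60 = 142.933333 rev/s
target J* = 0.1761; solve J* = V/(n·D) for n: n = V/(J*·D) = 7.76/(0.1761 × 2.972) = 14.827009 rev/s
rpm = 60·n = 889.620558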